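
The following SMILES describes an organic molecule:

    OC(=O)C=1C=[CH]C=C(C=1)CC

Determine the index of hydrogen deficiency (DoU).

Degree of unsaturation = (number of rings) + (number of π bonds).
Ring closures in the SMILES: 1.
π bonds: 4 double bonds (each 1 DoU) → 4 DoU from unsaturation.
Total DoU = 1 + 4 = 5.

5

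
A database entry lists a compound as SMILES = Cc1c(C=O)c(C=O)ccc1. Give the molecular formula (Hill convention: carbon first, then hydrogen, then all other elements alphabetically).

C9H8O2

Walk through each heavy atom and fill implicit hydrogens from standard valence (C 4, N 3, O 2, S 2, halogen 1); for lowercase aromatic atoms, an aromatic c carries 1 H when it has two neighbours and 0 H with three, and aromatic n carries 0 H:
  atom 1: C, bond orders sum to 1 (valence 4) → 3 H
  atom 2: aromatic c, 3 neighbours → 0 H
  atom 3: aromatic c, 3 neighbours → 0 H
  atom 4: C, bond orders sum to 3 (valence 4) → 1 H
  atom 5: O, bond orders sum to 2 (valence 2) → 0 H
  atom 6: aromatic c, 3 neighbours → 0 H
  atom 7: C, bond orders sum to 3 (valence 4) → 1 H
  atom 8: O, bond orders sum to 2 (valence 2) → 0 H
  atom 9: aromatic c, 2 neighbours → 1 H
  atom 10: aromatic c, 2 neighbours → 1 H
  atom 11: aromatic c, 2 neighbours → 1 H
Totals → C:9, H:8, O:2.
In Hill order: C9H8O2.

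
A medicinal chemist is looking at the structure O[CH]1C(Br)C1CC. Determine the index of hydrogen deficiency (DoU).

1

Degree of unsaturation = (number of rings) + (number of π bonds).
Ring closures in the SMILES: 1.
π bonds: none → 0 DoU from unsaturation.
Total DoU = 1 + 0 = 1.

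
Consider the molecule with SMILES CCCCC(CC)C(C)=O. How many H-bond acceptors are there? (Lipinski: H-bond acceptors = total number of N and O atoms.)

1

N atoms: 0; O atoms: 1.
Lipinski HBA = 0 + 1 = 1.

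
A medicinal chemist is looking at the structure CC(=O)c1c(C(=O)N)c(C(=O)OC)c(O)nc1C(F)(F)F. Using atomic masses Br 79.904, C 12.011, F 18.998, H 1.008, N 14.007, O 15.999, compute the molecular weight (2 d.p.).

306.20 g/mol

First, the molecular formula is C11H9F3N2O5 (counting implicit H from valence).
  C: 11 × 12.011 = 132.121
  F: 3 × 18.998 = 56.994
  H: 9 × 1.008 = 9.072
  N: 2 × 14.007 = 28.014
  O: 5 × 15.999 = 79.995
Sum: 11×12.011 + 3×18.998 + 9×1.008 + 2×14.007 + 5×15.999 = 306.196 → 306.20 g/mol.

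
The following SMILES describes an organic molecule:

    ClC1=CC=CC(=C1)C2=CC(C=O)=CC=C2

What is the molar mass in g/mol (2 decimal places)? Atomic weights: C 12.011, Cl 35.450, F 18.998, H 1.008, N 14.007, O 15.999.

216.66 g/mol

First, the molecular formula is C13H9ClO (counting implicit H from valence).
  C: 13 × 12.011 = 156.143
  Cl: 1 × 35.450 = 35.450
  H: 9 × 1.008 = 9.072
  O: 1 × 15.999 = 15.999
Sum: 13×12.011 + 1×35.450 + 9×1.008 + 1×15.999 = 216.664 → 216.66 g/mol.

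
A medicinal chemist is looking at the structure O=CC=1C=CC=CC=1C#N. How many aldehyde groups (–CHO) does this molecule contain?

The aldehyde motif appears at heavy-atom position 2 in the SMILES.
Other groups present: 1 nitrile.
Aldehyde count: 1.

1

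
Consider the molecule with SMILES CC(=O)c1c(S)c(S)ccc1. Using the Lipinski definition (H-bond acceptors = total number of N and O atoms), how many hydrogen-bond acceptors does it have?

1

N atoms: 0; O atoms: 1.
Lipinski HBA = 0 + 1 = 1.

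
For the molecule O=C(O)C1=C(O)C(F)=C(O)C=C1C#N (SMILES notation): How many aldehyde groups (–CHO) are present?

Scan the SMILES for the aldehyde motif — none present.
Groups that are present: 1 carboxylic acid, 2 hydroxyl, 1 nitrile.

0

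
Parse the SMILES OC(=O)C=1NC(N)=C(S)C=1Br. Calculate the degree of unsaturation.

Molecular formula: C5H5BrN2O2S.
DoU = (2C + 2 + N − H − X) / 2, where X is the halogen count and O/S are ignored.
    = (2·5 + 2 + 2 − 5 − 1) / 2 = 8 / 2 = 4.

4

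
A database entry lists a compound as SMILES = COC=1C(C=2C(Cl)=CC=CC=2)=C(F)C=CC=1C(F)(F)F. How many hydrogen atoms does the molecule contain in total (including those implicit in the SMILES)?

9

Walk through each heavy atom and fill implicit hydrogens from standard valence (C 4, N 3, O 2, S 2, halogen 1):
  atom 1: C, bond orders sum to 1 (valence 4) → 3 H
  atom 2: O, bond orders sum to 2 (valence 2) → 0 H
  atom 3: C, bond orders sum to 4 (valence 4) → 0 H
  atom 4: C, bond orders sum to 4 (valence 4) → 0 H
  atom 5: C, bond orders sum to 4 (valence 4) → 0 H
  atom 6: C, bond orders sum to 4 (valence 4) → 0 H
  atom 7: Cl (halogen, monovalent) → 0 H
  atom 8: C, bond orders sum to 3 (valence 4) → 1 H
  atom 9: C, bond orders sum to 3 (valence 4) → 1 H
  atom 10: C, bond orders sum to 3 (valence 4) → 1 H
  atom 11: C, bond orders sum to 3 (valence 4) → 1 H
  atom 12: C, bond orders sum to 4 (valence 4) → 0 H
  atom 13: F (halogen, monovalent) → 0 H
  atom 14: C, bond orders sum to 3 (valence 4) → 1 H
  atom 15: C, bond orders sum to 3 (valence 4) → 1 H
  atom 16: C, bond orders sum to 4 (valence 4) → 0 H
  atom 17: C, bond orders sum to 4 (valence 4) → 0 H
  atom 18: F (halogen, monovalent) → 0 H
  atom 19: F (halogen, monovalent) → 0 H
  atom 20: F (halogen, monovalent) → 0 H
Total hydrogens: 9.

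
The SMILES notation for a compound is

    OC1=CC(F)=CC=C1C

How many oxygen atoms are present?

1

Scan the SMILES for O atoms (remember two-letter symbols like Cl and Br are single atoms).
Oxygen count: 1.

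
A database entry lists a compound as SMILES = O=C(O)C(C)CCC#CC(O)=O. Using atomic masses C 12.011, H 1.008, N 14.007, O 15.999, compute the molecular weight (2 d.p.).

170.16 g/mol

First, the molecular formula is C8H10O4 (counting implicit H from valence).
  C: 8 × 12.011 = 96.088
  H: 10 × 1.008 = 10.080
  O: 4 × 15.999 = 63.996
Sum: 8×12.011 + 10×1.008 + 4×15.999 = 170.164 → 170.16 g/mol.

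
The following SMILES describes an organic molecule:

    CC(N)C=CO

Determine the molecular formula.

Walk through each heavy atom and fill implicit hydrogens from standard valence (C 4, N 3, O 2, S 2, halogen 1):
  atom 1: C, bond orders sum to 1 (valence 4) → 3 H
  atom 2: C, bond orders sum to 3 (valence 4) → 1 H
  atom 3: N, bond orders sum to 1 (valence 3) → 2 H
  atom 4: C, bond orders sum to 3 (valence 4) → 1 H
  atom 5: C, bond orders sum to 3 (valence 4) → 1 H
  atom 6: O, bond orders sum to 1 (valence 2) → 1 H
Totals → C:4, H:9, N:1, O:1.

C4H9NO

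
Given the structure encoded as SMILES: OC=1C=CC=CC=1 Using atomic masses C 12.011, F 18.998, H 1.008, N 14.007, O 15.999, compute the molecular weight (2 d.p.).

94.11 g/mol

First, the molecular formula is C6H6O (counting implicit H from valence).
  C: 6 × 12.011 = 72.066
  H: 6 × 1.008 = 6.048
  O: 1 × 15.999 = 15.999
Sum: 6×12.011 + 6×1.008 + 1×15.999 = 94.113 → 94.11 g/mol.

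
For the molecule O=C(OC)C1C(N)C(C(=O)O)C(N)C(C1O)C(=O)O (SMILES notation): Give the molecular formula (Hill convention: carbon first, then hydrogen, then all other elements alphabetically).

C10H16N2O7

Walk through each heavy atom and fill implicit hydrogens from standard valence (C 4, N 3, O 2, S 2, halogen 1):
  atom 1: O, bond orders sum to 2 (valence 2) → 0 H
  atom 2: C, bond orders sum to 4 (valence 4) → 0 H
  atom 3: O, bond orders sum to 2 (valence 2) → 0 H
  atom 4: C, bond orders sum to 1 (valence 4) → 3 H
  atom 5: C, bond orders sum to 3 (valence 4) → 1 H
  atom 6: C, bond orders sum to 3 (valence 4) → 1 H
  atom 7: N, bond orders sum to 1 (valence 3) → 2 H
  atom 8: C, bond orders sum to 3 (valence 4) → 1 H
  atom 9: C, bond orders sum to 4 (valence 4) → 0 H
  atom 10: O, bond orders sum to 2 (valence 2) → 0 H
  atom 11: O, bond orders sum to 1 (valence 2) → 1 H
  atom 12: C, bond orders sum to 3 (valence 4) → 1 H
  atom 13: N, bond orders sum to 1 (valence 3) → 2 H
  atom 14: C, bond orders sum to 3 (valence 4) → 1 H
  atom 15: C, bond orders sum to 3 (valence 4) → 1 H
  atom 16: O, bond orders sum to 1 (valence 2) → 1 H
  atom 17: C, bond orders sum to 4 (valence 4) → 0 H
  atom 18: O, bond orders sum to 2 (valence 2) → 0 H
  atom 19: O, bond orders sum to 1 (valence 2) → 1 H
Totals → C:10, H:16, N:2, O:7.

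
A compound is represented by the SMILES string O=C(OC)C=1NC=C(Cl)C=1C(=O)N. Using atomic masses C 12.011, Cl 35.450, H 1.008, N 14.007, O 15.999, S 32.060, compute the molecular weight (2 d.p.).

First, the molecular formula is C7H7ClN2O3 (counting implicit H from valence).
  C: 7 × 12.011 = 84.077
  Cl: 1 × 35.450 = 35.450
  H: 7 × 1.008 = 7.056
  N: 2 × 14.007 = 28.014
  O: 3 × 15.999 = 47.997
Sum: 7×12.011 + 1×35.450 + 7×1.008 + 2×14.007 + 3×15.999 = 202.594 → 202.59 g/mol.

202.59 g/mol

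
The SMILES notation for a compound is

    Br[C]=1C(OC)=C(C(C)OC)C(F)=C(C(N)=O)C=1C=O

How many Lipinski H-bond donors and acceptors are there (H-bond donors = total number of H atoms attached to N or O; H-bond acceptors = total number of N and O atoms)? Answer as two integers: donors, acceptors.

2, 5

Donors: find every N or O and count the H atoms it carries.
  atom 4 (O): bond orders sum to 2 → 0 H
  atom 9 (O): bond orders sum to 2 → 0 H
  atom 15 (N): bond orders sum to 1 → 2 H
  atom 16 (O): bond orders sum to 2 → 0 H
  atom 19 (O): bond orders sum to 2 → 0 H
Lipinski HBD = 2.
Acceptors: N atoms = 1, O atoms = 4 → HBA = 5.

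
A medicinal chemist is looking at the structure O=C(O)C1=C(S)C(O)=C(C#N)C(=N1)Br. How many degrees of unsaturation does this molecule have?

Molecular formula: C7H3BrN2O3S.
DoU = (2C + 2 + N − H − X) / 2, where X is the halogen count and O/S are ignored.
    = (2·7 + 2 + 2 − 3 − 1) / 2 = 14 / 2 = 7.

7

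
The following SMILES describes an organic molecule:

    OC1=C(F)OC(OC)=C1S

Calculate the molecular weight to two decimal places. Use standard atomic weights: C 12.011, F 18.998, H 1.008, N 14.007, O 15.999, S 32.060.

164.15 g/mol

First, the molecular formula is C5H5FO3S (counting implicit H from valence).
  C: 5 × 12.011 = 60.055
  F: 1 × 18.998 = 18.998
  H: 5 × 1.008 = 5.040
  O: 3 × 15.999 = 47.997
  S: 1 × 32.060 = 32.060
Sum: 5×12.011 + 1×18.998 + 5×1.008 + 3×15.999 + 1×32.060 = 164.150 → 164.15 g/mol.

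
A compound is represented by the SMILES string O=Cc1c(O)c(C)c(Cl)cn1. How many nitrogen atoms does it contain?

Scan the SMILES for N atoms (remember two-letter symbols like Cl and Br are single atoms).
Nitrogen count: 1.

1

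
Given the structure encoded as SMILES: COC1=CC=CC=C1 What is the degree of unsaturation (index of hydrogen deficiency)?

4

Molecular formula: C7H8O.
DoU = (2C + 2 + N − H − X) / 2, where X is the halogen count and O/S are ignored.
    = (2·7 + 2 + 0 − 8 − 0) / 2 = 8 / 2 = 4.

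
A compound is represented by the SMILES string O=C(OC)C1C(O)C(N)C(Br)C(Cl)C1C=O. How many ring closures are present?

In SMILES, each pair of matching ring-closure digits denotes one ring-closing bond; the number of such bonds equals the number of independent rings.
Ring-closure bonds here: 1.

1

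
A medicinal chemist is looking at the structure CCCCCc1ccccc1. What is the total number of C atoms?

Count every carbon token in the SMILES (each C, including those in ring-closure positions and inside branches).
Carbon count: 11.

11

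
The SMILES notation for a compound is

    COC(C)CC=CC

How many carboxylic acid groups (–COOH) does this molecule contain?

0

Scan the SMILES for the carboxylic acid motif — none present.
Groups that are present: 1 alkene, 1 ether.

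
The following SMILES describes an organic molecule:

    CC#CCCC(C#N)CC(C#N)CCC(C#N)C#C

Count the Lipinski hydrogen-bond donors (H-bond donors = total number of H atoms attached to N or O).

Donors: find every N or O and count the H atoms it carries.
  atom 8 (N): bond orders sum to 3 → 0 H
  atom 12 (N): bond orders sum to 3 → 0 H
  atom 17 (N): bond orders sum to 3 → 0 H
Lipinski HBD = 0.

0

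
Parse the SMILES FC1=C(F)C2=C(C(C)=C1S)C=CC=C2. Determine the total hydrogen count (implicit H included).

Walk through each heavy atom and fill implicit hydrogens from standard valence (C 4, N 3, O 2, S 2, halogen 1):
  atom 1: F (halogen, monovalent) → 0 H
  atom 2: C, bond orders sum to 4 (valence 4) → 0 H
  atom 3: C, bond orders sum to 4 (valence 4) → 0 H
  atom 4: F (halogen, monovalent) → 0 H
  atom 5: C, bond orders sum to 4 (valence 4) → 0 H
  atom 6: C, bond orders sum to 4 (valence 4) → 0 H
  atom 7: C, bond orders sum to 4 (valence 4) → 0 H
  atom 8: C, bond orders sum to 1 (valence 4) → 3 H
  atom 9: C, bond orders sum to 4 (valence 4) → 0 H
  atom 10: S, bond orders sum to 1 (valence 2) → 1 H
  atom 11: C, bond orders sum to 3 (valence 4) → 1 H
  atom 12: C, bond orders sum to 3 (valence 4) → 1 H
  atom 13: C, bond orders sum to 3 (valence 4) → 1 H
  atom 14: C, bond orders sum to 3 (valence 4) → 1 H
Total hydrogens: 8.

8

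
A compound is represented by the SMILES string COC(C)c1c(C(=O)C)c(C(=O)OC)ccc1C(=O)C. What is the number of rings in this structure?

In SMILES, each pair of matching ring-closure digits denotes one ring-closing bond; the number of such bonds equals the number of independent rings.
Ring-closure bonds here: 1.

1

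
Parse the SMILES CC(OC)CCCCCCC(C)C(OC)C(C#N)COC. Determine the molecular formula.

C17H33NO3

Walk through each heavy atom and fill implicit hydrogens from standard valence (C 4, N 3, O 2, S 2, halogen 1):
  atom 1: C, bond orders sum to 1 (valence 4) → 3 H
  atom 2: C, bond orders sum to 3 (valence 4) → 1 H
  atom 3: O, bond orders sum to 2 (valence 2) → 0 H
  atom 4: C, bond orders sum to 1 (valence 4) → 3 H
  atom 5: C, bond orders sum to 2 (valence 4) → 2 H
  atom 6: C, bond orders sum to 2 (valence 4) → 2 H
  atom 7: C, bond orders sum to 2 (valence 4) → 2 H
  atom 8: C, bond orders sum to 2 (valence 4) → 2 H
  atom 9: C, bond orders sum to 2 (valence 4) → 2 H
  atom 10: C, bond orders sum to 2 (valence 4) → 2 H
  atom 11: C, bond orders sum to 3 (valence 4) → 1 H
  atom 12: C, bond orders sum to 1 (valence 4) → 3 H
  atom 13: C, bond orders sum to 3 (valence 4) → 1 H
  atom 14: O, bond orders sum to 2 (valence 2) → 0 H
  atom 15: C, bond orders sum to 1 (valence 4) → 3 H
  atom 16: C, bond orders sum to 3 (valence 4) → 1 H
  atom 17: C, bond orders sum to 4 (valence 4) → 0 H
  atom 18: N, bond orders sum to 3 (valence 3) → 0 H
  atom 19: C, bond orders sum to 2 (valence 4) → 2 H
  atom 20: O, bond orders sum to 2 (valence 2) → 0 H
  atom 21: C, bond orders sum to 1 (valence 4) → 3 H
Totals → C:17, H:33, N:1, O:3.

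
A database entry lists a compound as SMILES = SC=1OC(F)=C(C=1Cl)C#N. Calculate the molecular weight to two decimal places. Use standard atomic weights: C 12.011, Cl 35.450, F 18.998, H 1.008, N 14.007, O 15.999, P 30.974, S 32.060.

First, the molecular formula is C5HClFNOS (counting implicit H from valence).
  C: 5 × 12.011 = 60.055
  Cl: 1 × 35.450 = 35.450
  F: 1 × 18.998 = 18.998
  H: 1 × 1.008 = 1.008
  N: 1 × 14.007 = 14.007
  O: 1 × 15.999 = 15.999
  S: 1 × 32.060 = 32.060
Sum: 5×12.011 + 1×35.450 + 1×18.998 + 1×1.008 + 1×14.007 + 1×15.999 + 1×32.060 = 177.577 → 177.58 g/mol.

177.58 g/mol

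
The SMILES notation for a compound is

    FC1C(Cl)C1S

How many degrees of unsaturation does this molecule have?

Degree of unsaturation = (number of rings) + (number of π bonds).
Ring closures in the SMILES: 1.
π bonds: none → 0 DoU from unsaturation.
Total DoU = 1 + 0 = 1.

1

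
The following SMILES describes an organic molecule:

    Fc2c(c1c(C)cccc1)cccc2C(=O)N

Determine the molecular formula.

Walk through each heavy atom and fill implicit hydrogens from standard valence (C 4, N 3, O 2, S 2, halogen 1); for lowercase aromatic atoms, an aromatic c carries 1 H when it has two neighbours and 0 H with three, and aromatic n carries 0 H:
  atom 1: F (halogen, monovalent) → 0 H
  atom 2: aromatic c, 3 neighbours → 0 H
  atom 3: aromatic c, 3 neighbours → 0 H
  atom 4: aromatic c, 3 neighbours → 0 H
  atom 5: aromatic c, 3 neighbours → 0 H
  atom 6: C, bond orders sum to 1 (valence 4) → 3 H
  atom 7: aromatic c, 2 neighbours → 1 H
  atom 8: aromatic c, 2 neighbours → 1 H
  atom 9: aromatic c, 2 neighbours → 1 H
  atom 10: aromatic c, 2 neighbours → 1 H
  atom 11: aromatic c, 2 neighbours → 1 H
  atom 12: aromatic c, 2 neighbours → 1 H
  atom 13: aromatic c, 2 neighbours → 1 H
  atom 14: aromatic c, 3 neighbours → 0 H
  atom 15: C, bond orders sum to 4 (valence 4) → 0 H
  atom 16: O, bond orders sum to 2 (valence 2) → 0 H
  atom 17: N, bond orders sum to 1 (valence 3) → 2 H
Totals → C:14, H:12, F:1, N:1, O:1.
In Hill order: C14H12FNO.

C14H12FNO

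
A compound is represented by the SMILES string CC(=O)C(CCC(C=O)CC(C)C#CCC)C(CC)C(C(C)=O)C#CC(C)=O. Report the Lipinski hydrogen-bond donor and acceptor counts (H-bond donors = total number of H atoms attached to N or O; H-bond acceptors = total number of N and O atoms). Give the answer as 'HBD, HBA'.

0, 4

Donors: find every N or O and count the H atoms it carries.
  atom 3 (O): bond orders sum to 2 → 0 H
  atom 9 (O): bond orders sum to 2 → 0 H
  atom 23 (O): bond orders sum to 2 → 0 H
  atom 28 (O): bond orders sum to 2 → 0 H
Lipinski HBD = 0.
Acceptors: N atoms = 0, O atoms = 4 → HBA = 4.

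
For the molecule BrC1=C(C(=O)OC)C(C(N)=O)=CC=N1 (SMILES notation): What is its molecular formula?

Walk through each heavy atom and fill implicit hydrogens from standard valence (C 4, N 3, O 2, S 2, halogen 1):
  atom 1: Br (halogen, monovalent) → 0 H
  atom 2: C, bond orders sum to 4 (valence 4) → 0 H
  atom 3: C, bond orders sum to 4 (valence 4) → 0 H
  atom 4: C, bond orders sum to 4 (valence 4) → 0 H
  atom 5: O, bond orders sum to 2 (valence 2) → 0 H
  atom 6: O, bond orders sum to 2 (valence 2) → 0 H
  atom 7: C, bond orders sum to 1 (valence 4) → 3 H
  atom 8: C, bond orders sum to 4 (valence 4) → 0 H
  atom 9: C, bond orders sum to 4 (valence 4) → 0 H
  atom 10: N, bond orders sum to 1 (valence 3) → 2 H
  atom 11: O, bond orders sum to 2 (valence 2) → 0 H
  atom 12: C, bond orders sum to 3 (valence 4) → 1 H
  atom 13: C, bond orders sum to 3 (valence 4) → 1 H
  atom 14: N, bond orders sum to 3 (valence 3) → 0 H
Totals → C:8, H:7, Br:1, N:2, O:3.
In Hill order: C8H7BrN2O3.

C8H7BrN2O3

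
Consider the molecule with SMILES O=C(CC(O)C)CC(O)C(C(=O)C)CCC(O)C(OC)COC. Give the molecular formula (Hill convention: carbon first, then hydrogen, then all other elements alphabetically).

C16H30O7

Walk through each heavy atom and fill implicit hydrogens from standard valence (C 4, N 3, O 2, S 2, halogen 1):
  atom 1: O, bond orders sum to 2 (valence 2) → 0 H
  atom 2: C, bond orders sum to 4 (valence 4) → 0 H
  atom 3: C, bond orders sum to 2 (valence 4) → 2 H
  atom 4: C, bond orders sum to 3 (valence 4) → 1 H
  atom 5: O, bond orders sum to 1 (valence 2) → 1 H
  atom 6: C, bond orders sum to 1 (valence 4) → 3 H
  atom 7: C, bond orders sum to 2 (valence 4) → 2 H
  atom 8: C, bond orders sum to 3 (valence 4) → 1 H
  atom 9: O, bond orders sum to 1 (valence 2) → 1 H
  atom 10: C, bond orders sum to 3 (valence 4) → 1 H
  atom 11: C, bond orders sum to 4 (valence 4) → 0 H
  atom 12: O, bond orders sum to 2 (valence 2) → 0 H
  atom 13: C, bond orders sum to 1 (valence 4) → 3 H
  atom 14: C, bond orders sum to 2 (valence 4) → 2 H
  atom 15: C, bond orders sum to 2 (valence 4) → 2 H
  atom 16: C, bond orders sum to 3 (valence 4) → 1 H
  atom 17: O, bond orders sum to 1 (valence 2) → 1 H
  atom 18: C, bond orders sum to 3 (valence 4) → 1 H
  atom 19: O, bond orders sum to 2 (valence 2) → 0 H
  atom 20: C, bond orders sum to 1 (valence 4) → 3 H
  atom 21: C, bond orders sum to 2 (valence 4) → 2 H
  atom 22: O, bond orders sum to 2 (valence 2) → 0 H
  atom 23: C, bond orders sum to 1 (valence 4) → 3 H
Totals → C:16, H:30, O:7.
In Hill order: C16H30O7.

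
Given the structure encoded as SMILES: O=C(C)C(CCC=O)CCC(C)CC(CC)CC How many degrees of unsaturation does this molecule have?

2

Molecular formula: C16H30O2.
DoU = (2C + 2 + N − H − X) / 2, where X is the halogen count and O/S are ignored.
    = (2·16 + 2 + 0 − 30 − 0) / 2 = 4 / 2 = 2.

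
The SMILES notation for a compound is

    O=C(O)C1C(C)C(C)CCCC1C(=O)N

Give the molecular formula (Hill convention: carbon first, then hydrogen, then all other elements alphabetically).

Walk through each heavy atom and fill implicit hydrogens from standard valence (C 4, N 3, O 2, S 2, halogen 1):
  atom 1: O, bond orders sum to 2 (valence 2) → 0 H
  atom 2: C, bond orders sum to 4 (valence 4) → 0 H
  atom 3: O, bond orders sum to 1 (valence 2) → 1 H
  atom 4: C, bond orders sum to 3 (valence 4) → 1 H
  atom 5: C, bond orders sum to 3 (valence 4) → 1 H
  atom 6: C, bond orders sum to 1 (valence 4) → 3 H
  atom 7: C, bond orders sum to 3 (valence 4) → 1 H
  atom 8: C, bond orders sum to 1 (valence 4) → 3 H
  atom 9: C, bond orders sum to 2 (valence 4) → 2 H
  atom 10: C, bond orders sum to 2 (valence 4) → 2 H
  atom 11: C, bond orders sum to 2 (valence 4) → 2 H
  atom 12: C, bond orders sum to 3 (valence 4) → 1 H
  atom 13: C, bond orders sum to 4 (valence 4) → 0 H
  atom 14: O, bond orders sum to 2 (valence 2) → 0 H
  atom 15: N, bond orders sum to 1 (valence 3) → 2 H
Totals → C:11, H:19, N:1, O:3.
In Hill order: C11H19NO3.

C11H19NO3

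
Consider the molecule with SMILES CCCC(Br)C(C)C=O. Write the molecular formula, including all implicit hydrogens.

C7H13BrO

Walk through each heavy atom and fill implicit hydrogens from standard valence (C 4, N 3, O 2, S 2, halogen 1):
  atom 1: C, bond orders sum to 1 (valence 4) → 3 H
  atom 2: C, bond orders sum to 2 (valence 4) → 2 H
  atom 3: C, bond orders sum to 2 (valence 4) → 2 H
  atom 4: C, bond orders sum to 3 (valence 4) → 1 H
  atom 5: Br (halogen, monovalent) → 0 H
  atom 6: C, bond orders sum to 3 (valence 4) → 1 H
  atom 7: C, bond orders sum to 1 (valence 4) → 3 H
  atom 8: C, bond orders sum to 3 (valence 4) → 1 H
  atom 9: O, bond orders sum to 2 (valence 2) → 0 H
Totals → C:7, H:13, Br:1, O:1.
In Hill order: C7H13BrO.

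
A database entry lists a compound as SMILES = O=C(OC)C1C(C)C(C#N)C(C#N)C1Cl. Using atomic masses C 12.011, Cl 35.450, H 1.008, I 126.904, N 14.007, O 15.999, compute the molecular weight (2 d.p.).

First, the molecular formula is C10H11ClN2O2 (counting implicit H from valence).
  C: 10 × 12.011 = 120.110
  Cl: 1 × 35.450 = 35.450
  H: 11 × 1.008 = 11.088
  N: 2 × 14.007 = 28.014
  O: 2 × 15.999 = 31.998
Sum: 10×12.011 + 1×35.450 + 11×1.008 + 2×14.007 + 2×15.999 = 226.660 → 226.66 g/mol.

226.66 g/mol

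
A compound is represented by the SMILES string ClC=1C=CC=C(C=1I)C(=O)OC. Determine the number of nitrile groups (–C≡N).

Scan the SMILES for the nitrile motif — none present.
Groups that are present: 1 ester.

0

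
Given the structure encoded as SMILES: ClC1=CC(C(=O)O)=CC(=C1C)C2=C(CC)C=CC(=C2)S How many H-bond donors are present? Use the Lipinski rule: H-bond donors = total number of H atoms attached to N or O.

1

Donors: find every N or O and count the H atoms it carries.
  atom 6 (O): bond orders sum to 2 → 0 H
  atom 7 (O): bond orders sum to 1 → 1 H
Lipinski HBD = 1.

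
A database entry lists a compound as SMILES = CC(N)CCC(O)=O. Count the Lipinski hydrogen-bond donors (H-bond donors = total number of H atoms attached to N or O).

Donors: find every N or O and count the H atoms it carries.
  atom 3 (N): bond orders sum to 1 → 2 H
  atom 7 (O): bond orders sum to 1 → 1 H
  atom 8 (O): bond orders sum to 2 → 0 H
Lipinski HBD = 3.

3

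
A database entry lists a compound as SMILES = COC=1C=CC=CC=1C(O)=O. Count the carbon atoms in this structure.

8

Count every carbon token in the SMILES (each C, including those in ring-closure positions and inside branches).
Carbon count: 8.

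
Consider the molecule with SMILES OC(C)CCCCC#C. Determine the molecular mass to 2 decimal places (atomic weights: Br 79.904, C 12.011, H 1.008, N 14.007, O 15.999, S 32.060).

126.20 g/mol

First, the molecular formula is C8H14O (counting implicit H from valence).
  C: 8 × 12.011 = 96.088
  H: 14 × 1.008 = 14.112
  O: 1 × 15.999 = 15.999
Sum: 8×12.011 + 14×1.008 + 1×15.999 = 126.199 → 126.20 g/mol.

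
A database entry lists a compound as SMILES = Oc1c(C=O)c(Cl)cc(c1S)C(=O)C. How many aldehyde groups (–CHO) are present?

1

The aldehyde motif appears at heavy-atom position 4 in the SMILES.
Other groups present: 1 hydroxyl, 1 ketone, 1 thiol.
Aldehyde count: 1.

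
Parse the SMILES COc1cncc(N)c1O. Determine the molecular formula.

C6H8N2O2

Walk through each heavy atom and fill implicit hydrogens from standard valence (C 4, N 3, O 2, S 2, halogen 1); for lowercase aromatic atoms, an aromatic c carries 1 H when it has two neighbours and 0 H with three, and aromatic n carries 0 H:
  atom 1: C, bond orders sum to 1 (valence 4) → 3 H
  atom 2: O, bond orders sum to 2 (valence 2) → 0 H
  atom 3: aromatic c, 3 neighbours → 0 H
  atom 4: aromatic c, 2 neighbours → 1 H
  atom 5: aromatic n, 2 neighbours → 0 H
  atom 6: aromatic c, 2 neighbours → 1 H
  atom 7: aromatic c, 3 neighbours → 0 H
  atom 8: N, bond orders sum to 1 (valence 3) → 2 H
  atom 9: aromatic c, 3 neighbours → 0 H
  atom 10: O, bond orders sum to 1 (valence 2) → 1 H
Totals → C:6, H:8, N:2, O:2.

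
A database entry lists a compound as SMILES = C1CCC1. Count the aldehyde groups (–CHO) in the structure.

Scan the SMILES for the aldehyde motif — none present.

0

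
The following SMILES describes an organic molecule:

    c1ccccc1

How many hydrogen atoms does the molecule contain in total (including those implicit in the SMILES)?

6

Walk through each heavy atom and fill implicit hydrogens from standard valence (C 4, N 3, O 2, S 2, halogen 1); for lowercase aromatic atoms, an aromatic c carries 1 H when it has two neighbours and 0 H with three, and aromatic n carries 0 H:
  atom 1: aromatic c, 2 neighbours → 1 H
  atom 2: aromatic c, 2 neighbours → 1 H
  atom 3: aromatic c, 2 neighbours → 1 H
  atom 4: aromatic c, 2 neighbours → 1 H
  atom 5: aromatic c, 2 neighbours → 1 H
  atom 6: aromatic c, 2 neighbours → 1 H
Total hydrogens: 6.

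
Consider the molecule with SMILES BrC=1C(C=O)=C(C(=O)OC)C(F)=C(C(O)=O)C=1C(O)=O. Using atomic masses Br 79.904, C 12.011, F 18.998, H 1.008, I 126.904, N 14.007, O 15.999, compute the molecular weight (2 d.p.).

349.06 g/mol

First, the molecular formula is C11H6BrFO7 (counting implicit H from valence).
  Br: 1 × 79.904 = 79.904
  C: 11 × 12.011 = 132.121
  F: 1 × 18.998 = 18.998
  H: 6 × 1.008 = 6.048
  O: 7 × 15.999 = 111.993
Sum: 1×79.904 + 11×12.011 + 1×18.998 + 6×1.008 + 7×15.999 = 349.064 → 349.06 g/mol.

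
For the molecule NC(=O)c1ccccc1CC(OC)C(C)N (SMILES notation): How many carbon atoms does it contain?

Count every carbon token in the SMILES (each C, including those in ring-closure positions and inside branches).
Carbon count: 12.

12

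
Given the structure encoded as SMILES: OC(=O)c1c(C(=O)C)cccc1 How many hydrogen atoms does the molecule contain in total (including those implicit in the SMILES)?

Walk through each heavy atom and fill implicit hydrogens from standard valence (C 4, N 3, O 2, S 2, halogen 1); for lowercase aromatic atoms, an aromatic c carries 1 H when it has two neighbours and 0 H with three, and aromatic n carries 0 H:
  atom 1: O, bond orders sum to 1 (valence 2) → 1 H
  atom 2: C, bond orders sum to 4 (valence 4) → 0 H
  atom 3: O, bond orders sum to 2 (valence 2) → 0 H
  atom 4: aromatic c, 3 neighbours → 0 H
  atom 5: aromatic c, 3 neighbours → 0 H
  atom 6: C, bond orders sum to 4 (valence 4) → 0 H
  atom 7: O, bond orders sum to 2 (valence 2) → 0 H
  atom 8: C, bond orders sum to 1 (valence 4) → 3 H
  atom 9: aromatic c, 2 neighbours → 1 H
  atom 10: aromatic c, 2 neighbours → 1 H
  atom 11: aromatic c, 2 neighbours → 1 H
  atom 12: aromatic c, 2 neighbours → 1 H
Total hydrogens: 8.

8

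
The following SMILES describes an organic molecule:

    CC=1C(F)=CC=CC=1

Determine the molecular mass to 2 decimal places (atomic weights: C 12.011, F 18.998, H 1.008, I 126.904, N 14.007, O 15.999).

First, the molecular formula is C7H7F (counting implicit H from valence).
  C: 7 × 12.011 = 84.077
  F: 1 × 18.998 = 18.998
  H: 7 × 1.008 = 7.056
Sum: 7×12.011 + 1×18.998 + 7×1.008 = 110.131 → 110.13 g/mol.

110.13 g/mol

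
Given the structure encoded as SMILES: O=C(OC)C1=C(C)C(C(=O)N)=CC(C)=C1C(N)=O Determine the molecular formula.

Walk through each heavy atom and fill implicit hydrogens from standard valence (C 4, N 3, O 2, S 2, halogen 1):
  atom 1: O, bond orders sum to 2 (valence 2) → 0 H
  atom 2: C, bond orders sum to 4 (valence 4) → 0 H
  atom 3: O, bond orders sum to 2 (valence 2) → 0 H
  atom 4: C, bond orders sum to 1 (valence 4) → 3 H
  atom 5: C, bond orders sum to 4 (valence 4) → 0 H
  atom 6: C, bond orders sum to 4 (valence 4) → 0 H
  atom 7: C, bond orders sum to 1 (valence 4) → 3 H
  atom 8: C, bond orders sum to 4 (valence 4) → 0 H
  atom 9: C, bond orders sum to 4 (valence 4) → 0 H
  atom 10: O, bond orders sum to 2 (valence 2) → 0 H
  atom 11: N, bond orders sum to 1 (valence 3) → 2 H
  atom 12: C, bond orders sum to 3 (valence 4) → 1 H
  atom 13: C, bond orders sum to 4 (valence 4) → 0 H
  atom 14: C, bond orders sum to 1 (valence 4) → 3 H
  atom 15: C, bond orders sum to 4 (valence 4) → 0 H
  atom 16: C, bond orders sum to 4 (valence 4) → 0 H
  atom 17: N, bond orders sum to 1 (valence 3) → 2 H
  atom 18: O, bond orders sum to 2 (valence 2) → 0 H
Totals → C:12, H:14, N:2, O:4.

C12H14N2O4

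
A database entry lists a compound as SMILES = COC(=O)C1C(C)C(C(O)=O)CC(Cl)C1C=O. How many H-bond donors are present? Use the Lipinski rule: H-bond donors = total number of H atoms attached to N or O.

Donors: find every N or O and count the H atoms it carries.
  atom 2 (O): bond orders sum to 2 → 0 H
  atom 4 (O): bond orders sum to 2 → 0 H
  atom 10 (O): bond orders sum to 1 → 1 H
  atom 11 (O): bond orders sum to 2 → 0 H
  atom 17 (O): bond orders sum to 2 → 0 H
Lipinski HBD = 1.

1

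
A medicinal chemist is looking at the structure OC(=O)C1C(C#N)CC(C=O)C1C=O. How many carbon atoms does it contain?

Count every carbon token in the SMILES (each C, including those in ring-closure positions and inside branches).
Carbon count: 9.

9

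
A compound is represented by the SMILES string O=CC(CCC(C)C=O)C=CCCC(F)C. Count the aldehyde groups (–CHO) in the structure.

The aldehyde motif appears at heavy-atom positions 2, 8 in the SMILES.
Other groups present: 1 alkene.
Aldehyde count: 2.

2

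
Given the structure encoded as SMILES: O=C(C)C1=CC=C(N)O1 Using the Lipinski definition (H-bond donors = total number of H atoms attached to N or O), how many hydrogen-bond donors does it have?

Donors: find every N or O and count the H atoms it carries.
  atom 1 (O): bond orders sum to 2 → 0 H
  atom 8 (N): bond orders sum to 1 → 2 H
  atom 9 (O): bond orders sum to 2 → 0 H
Lipinski HBD = 2.

2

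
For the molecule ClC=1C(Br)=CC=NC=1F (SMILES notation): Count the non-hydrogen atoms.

Every atom symbol written in the SMILES (organic subset) is one heavy atom; implicit H are not written.
Heavy atoms by element → Br:1, C:5, Cl:1, F:1, N:1.
Total: 9.

9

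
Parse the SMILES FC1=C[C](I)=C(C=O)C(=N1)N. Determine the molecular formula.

C6H4FIN2O

Walk through each heavy atom and fill implicit hydrogens from standard valence (C 4, N 3, O 2, S 2, halogen 1):
  atom 1: F (halogen, monovalent) → 0 H
  atom 2: C, bond orders sum to 4 (valence 4) → 0 H
  atom 3: C, bond orders sum to 3 (valence 4) → 1 H
  atom 4: C with explicit H count 0
  atom 5: I (halogen, monovalent) → 0 H
  atom 6: C, bond orders sum to 4 (valence 4) → 0 H
  atom 7: C, bond orders sum to 3 (valence 4) → 1 H
  atom 8: O, bond orders sum to 2 (valence 2) → 0 H
  atom 9: C, bond orders sum to 4 (valence 4) → 0 H
  atom 10: N, bond orders sum to 3 (valence 3) → 0 H
  atom 11: N, bond orders sum to 1 (valence 3) → 2 H
Totals → C:6, H:4, F:1, I:1, N:2, O:1.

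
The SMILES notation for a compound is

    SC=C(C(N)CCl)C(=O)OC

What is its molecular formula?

Walk through each heavy atom and fill implicit hydrogens from standard valence (C 4, N 3, O 2, S 2, halogen 1):
  atom 1: S, bond orders sum to 1 (valence 2) → 1 H
  atom 2: C, bond orders sum to 3 (valence 4) → 1 H
  atom 3: C, bond orders sum to 4 (valence 4) → 0 H
  atom 4: C, bond orders sum to 3 (valence 4) → 1 H
  atom 5: N, bond orders sum to 1 (valence 3) → 2 H
  atom 6: C, bond orders sum to 2 (valence 4) → 2 H
  atom 7: Cl (halogen, monovalent) → 0 H
  atom 8: C, bond orders sum to 4 (valence 4) → 0 H
  atom 9: O, bond orders sum to 2 (valence 2) → 0 H
  atom 10: O, bond orders sum to 2 (valence 2) → 0 H
  atom 11: C, bond orders sum to 1 (valence 4) → 3 H
Totals → C:6, H:10, Cl:1, N:1, O:2, S:1.

C6H10ClNO2S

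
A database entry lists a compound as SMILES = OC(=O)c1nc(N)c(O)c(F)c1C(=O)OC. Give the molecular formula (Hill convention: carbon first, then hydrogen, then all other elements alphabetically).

Walk through each heavy atom and fill implicit hydrogens from standard valence (C 4, N 3, O 2, S 2, halogen 1); for lowercase aromatic atoms, an aromatic c carries 1 H when it has two neighbours and 0 H with three, and aromatic n carries 0 H:
  atom 1: O, bond orders sum to 1 (valence 2) → 1 H
  atom 2: C, bond orders sum to 4 (valence 4) → 0 H
  atom 3: O, bond orders sum to 2 (valence 2) → 0 H
  atom 4: aromatic c, 3 neighbours → 0 H
  atom 5: aromatic n, 2 neighbours → 0 H
  atom 6: aromatic c, 3 neighbours → 0 H
  atom 7: N, bond orders sum to 1 (valence 3) → 2 H
  atom 8: aromatic c, 3 neighbours → 0 H
  atom 9: O, bond orders sum to 1 (valence 2) → 1 H
  atom 10: aromatic c, 3 neighbours → 0 H
  atom 11: F (halogen, monovalent) → 0 H
  atom 12: aromatic c, 3 neighbours → 0 H
  atom 13: C, bond orders sum to 4 (valence 4) → 0 H
  atom 14: O, bond orders sum to 2 (valence 2) → 0 H
  atom 15: O, bond orders sum to 2 (valence 2) → 0 H
  atom 16: C, bond orders sum to 1 (valence 4) → 3 H
Totals → C:8, H:7, F:1, N:2, O:5.

C8H7FN2O5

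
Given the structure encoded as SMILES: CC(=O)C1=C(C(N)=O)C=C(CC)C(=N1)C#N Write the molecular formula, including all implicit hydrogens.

C11H11N3O2

Walk through each heavy atom and fill implicit hydrogens from standard valence (C 4, N 3, O 2, S 2, halogen 1):
  atom 1: C, bond orders sum to 1 (valence 4) → 3 H
  atom 2: C, bond orders sum to 4 (valence 4) → 0 H
  atom 3: O, bond orders sum to 2 (valence 2) → 0 H
  atom 4: C, bond orders sum to 4 (valence 4) → 0 H
  atom 5: C, bond orders sum to 4 (valence 4) → 0 H
  atom 6: C, bond orders sum to 4 (valence 4) → 0 H
  atom 7: N, bond orders sum to 1 (valence 3) → 2 H
  atom 8: O, bond orders sum to 2 (valence 2) → 0 H
  atom 9: C, bond orders sum to 3 (valence 4) → 1 H
  atom 10: C, bond orders sum to 4 (valence 4) → 0 H
  atom 11: C, bond orders sum to 2 (valence 4) → 2 H
  atom 12: C, bond orders sum to 1 (valence 4) → 3 H
  atom 13: C, bond orders sum to 4 (valence 4) → 0 H
  atom 14: N, bond orders sum to 3 (valence 3) → 0 H
  atom 15: C, bond orders sum to 4 (valence 4) → 0 H
  atom 16: N, bond orders sum to 3 (valence 3) → 0 H
Totals → C:11, H:11, N:3, O:2.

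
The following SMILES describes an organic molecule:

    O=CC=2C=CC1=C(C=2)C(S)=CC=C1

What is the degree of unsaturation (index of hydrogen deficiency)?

Degree of unsaturation = (number of rings) + (number of π bonds).
Ring closures in the SMILES: 2.
π bonds: 6 double bonds (each 1 DoU) → 6 DoU from unsaturation.
Total DoU = 2 + 6 = 8.

8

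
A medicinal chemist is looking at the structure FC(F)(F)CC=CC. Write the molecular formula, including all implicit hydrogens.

Walk through each heavy atom and fill implicit hydrogens from standard valence (C 4, N 3, O 2, S 2, halogen 1):
  atom 1: F (halogen, monovalent) → 0 H
  atom 2: C, bond orders sum to 4 (valence 4) → 0 H
  atom 3: F (halogen, monovalent) → 0 H
  atom 4: F (halogen, monovalent) → 0 H
  atom 5: C, bond orders sum to 2 (valence 4) → 2 H
  atom 6: C, bond orders sum to 3 (valence 4) → 1 H
  atom 7: C, bond orders sum to 3 (valence 4) → 1 H
  atom 8: C, bond orders sum to 1 (valence 4) → 3 H
Totals → C:5, H:7, F:3.

C5H7F3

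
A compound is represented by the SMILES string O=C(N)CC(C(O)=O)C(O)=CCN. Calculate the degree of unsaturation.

3

Molecular formula: C7H12N2O4.
DoU = (2C + 2 + N − H − X) / 2, where X is the halogen count and O/S are ignored.
    = (2·7 + 2 + 2 − 12 − 0) / 2 = 6 / 2 = 3.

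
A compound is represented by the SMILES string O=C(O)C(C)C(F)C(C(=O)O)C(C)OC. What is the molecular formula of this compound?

C9H15FO5

Walk through each heavy atom and fill implicit hydrogens from standard valence (C 4, N 3, O 2, S 2, halogen 1):
  atom 1: O, bond orders sum to 2 (valence 2) → 0 H
  atom 2: C, bond orders sum to 4 (valence 4) → 0 H
  atom 3: O, bond orders sum to 1 (valence 2) → 1 H
  atom 4: C, bond orders sum to 3 (valence 4) → 1 H
  atom 5: C, bond orders sum to 1 (valence 4) → 3 H
  atom 6: C, bond orders sum to 3 (valence 4) → 1 H
  atom 7: F (halogen, monovalent) → 0 H
  atom 8: C, bond orders sum to 3 (valence 4) → 1 H
  atom 9: C, bond orders sum to 4 (valence 4) → 0 H
  atom 10: O, bond orders sum to 2 (valence 2) → 0 H
  atom 11: O, bond orders sum to 1 (valence 2) → 1 H
  atom 12: C, bond orders sum to 3 (valence 4) → 1 H
  atom 13: C, bond orders sum to 1 (valence 4) → 3 H
  atom 14: O, bond orders sum to 2 (valence 2) → 0 H
  atom 15: C, bond orders sum to 1 (valence 4) → 3 H
Totals → C:9, H:15, F:1, O:5.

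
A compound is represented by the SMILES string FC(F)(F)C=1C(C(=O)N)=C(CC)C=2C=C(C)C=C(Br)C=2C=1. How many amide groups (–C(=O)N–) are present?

The amide motif appears at heavy-atom position 7 in the SMILES.
Amide count: 1.

1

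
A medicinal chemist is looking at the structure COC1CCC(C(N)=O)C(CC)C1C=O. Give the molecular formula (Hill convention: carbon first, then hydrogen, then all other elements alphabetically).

Walk through each heavy atom and fill implicit hydrogens from standard valence (C 4, N 3, O 2, S 2, halogen 1):
  atom 1: C, bond orders sum to 1 (valence 4) → 3 H
  atom 2: O, bond orders sum to 2 (valence 2) → 0 H
  atom 3: C, bond orders sum to 3 (valence 4) → 1 H
  atom 4: C, bond orders sum to 2 (valence 4) → 2 H
  atom 5: C, bond orders sum to 2 (valence 4) → 2 H
  atom 6: C, bond orders sum to 3 (valence 4) → 1 H
  atom 7: C, bond orders sum to 4 (valence 4) → 0 H
  atom 8: N, bond orders sum to 1 (valence 3) → 2 H
  atom 9: O, bond orders sum to 2 (valence 2) → 0 H
  atom 10: C, bond orders sum to 3 (valence 4) → 1 H
  atom 11: C, bond orders sum to 2 (valence 4) → 2 H
  atom 12: C, bond orders sum to 1 (valence 4) → 3 H
  atom 13: C, bond orders sum to 3 (valence 4) → 1 H
  atom 14: C, bond orders sum to 3 (valence 4) → 1 H
  atom 15: O, bond orders sum to 2 (valence 2) → 0 H
Totals → C:11, H:19, N:1, O:3.

C11H19NO3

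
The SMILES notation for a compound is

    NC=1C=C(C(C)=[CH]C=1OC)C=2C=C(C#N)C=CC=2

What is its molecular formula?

Walk through each heavy atom and fill implicit hydrogens from standard valence (C 4, N 3, O 2, S 2, halogen 1):
  atom 1: N, bond orders sum to 1 (valence 3) → 2 H
  atom 2: C, bond orders sum to 4 (valence 4) → 0 H
  atom 3: C, bond orders sum to 3 (valence 4) → 1 H
  atom 4: C, bond orders sum to 4 (valence 4) → 0 H
  atom 5: C, bond orders sum to 4 (valence 4) → 0 H
  atom 6: C, bond orders sum to 1 (valence 4) → 3 H
  atom 7: C with explicit H count 1
  atom 8: C, bond orders sum to 4 (valence 4) → 0 H
  atom 9: O, bond orders sum to 2 (valence 2) → 0 H
  atom 10: C, bond orders sum to 1 (valence 4) → 3 H
  atom 11: C, bond orders sum to 4 (valence 4) → 0 H
  atom 12: C, bond orders sum to 3 (valence 4) → 1 H
  atom 13: C, bond orders sum to 4 (valence 4) → 0 H
  atom 14: C, bond orders sum to 4 (valence 4) → 0 H
  atom 15: N, bond orders sum to 3 (valence 3) → 0 H
  atom 16: C, bond orders sum to 3 (valence 4) → 1 H
  atom 17: C, bond orders sum to 3 (valence 4) → 1 H
  atom 18: C, bond orders sum to 3 (valence 4) → 1 H
Totals → C:15, H:14, N:2, O:1.

C15H14N2O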